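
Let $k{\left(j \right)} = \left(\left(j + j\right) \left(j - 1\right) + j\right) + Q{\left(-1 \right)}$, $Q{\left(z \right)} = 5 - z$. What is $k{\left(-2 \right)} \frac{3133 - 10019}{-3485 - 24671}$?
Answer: $\frac{27544}{7039} \approx 3.9131$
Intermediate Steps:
$k{\left(j \right)} = 6 + j + 2 j \left(-1 + j\right)$ ($k{\left(j \right)} = \left(\left(j + j\right) \left(j - 1\right) + j\right) + \left(5 - -1\right) = \left(2 j \left(-1 + j\right) + j\right) + \left(5 + 1\right) = \left(2 j \left(-1 + j\right) + j\right) + 6 = \left(j + 2 j \left(-1 + j\right)\right) + 6 = 6 + j + 2 j \left(-1 + j\right)$)
$k{\left(-2 \right)} \frac{3133 - 10019}{-3485 - 24671} = \left(6 - -2 + 2 \left(-2\right)^{2}\right) \frac{3133 - 10019}{-3485 - 24671} = \left(6 + 2 + 2 \cdot 4\right) \left(- \frac{6886}{-28156}\right) = \left(6 + 2 + 8\right) \left(\left(-6886\right) \left(- \frac{1}{28156}\right)\right) = 16 \cdot \frac{3443}{14078} = \frac{27544}{7039}$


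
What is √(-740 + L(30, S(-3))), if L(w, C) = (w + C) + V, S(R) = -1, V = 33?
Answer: I*√678 ≈ 26.038*I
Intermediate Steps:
L(w, C) = 33 + C + w (L(w, C) = (w + C) + 33 = (C + w) + 33 = 33 + C + w)
√(-740 + L(30, S(-3))) = √(-740 + (33 - 1 + 30)) = √(-740 + 62) = √(-678) = I*√678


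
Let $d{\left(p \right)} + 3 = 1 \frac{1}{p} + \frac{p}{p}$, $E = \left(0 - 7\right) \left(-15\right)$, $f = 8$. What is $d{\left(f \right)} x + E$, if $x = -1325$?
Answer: $\frac{20715}{8} \approx 2589.4$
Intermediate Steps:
$E = 105$ ($E = \left(-7\right) \left(-15\right) = 105$)
$d{\left(p \right)} = -2 + \frac{1}{p}$ ($d{\left(p \right)} = -3 + \left(1 \frac{1}{p} + \frac{p}{p}\right) = -3 + \left(\frac{1}{p} + 1\right) = -3 + \left(1 + \frac{1}{p}\right) = -2 + \frac{1}{p}$)
$d{\left(f \right)} x + E = \left(-2 + \frac{1}{8}\right) \left(-1325\right) + 105 = \left(- \frac{15}{8}\right) \left(-1325\right) + 105 = \frac{19875}{8} + 105 = \frac{20715}{8}$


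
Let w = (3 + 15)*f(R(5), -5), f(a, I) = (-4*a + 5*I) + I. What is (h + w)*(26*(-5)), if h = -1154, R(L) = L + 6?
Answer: 323180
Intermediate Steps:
R(L) = 6 + L
f(a, I) = -4*a + 6*I
w = -1332 (w = (3 + 15)*(-4*(6 + 5) + 6*(-5)) = 18*(-4*11 - 30) = 18*(-44 - 30) = 18*(-74) = -1332)
(h + w)*(26*(-5)) = (-1154 - 1332)*(26*(-5)) = -2486*(-130) = 323180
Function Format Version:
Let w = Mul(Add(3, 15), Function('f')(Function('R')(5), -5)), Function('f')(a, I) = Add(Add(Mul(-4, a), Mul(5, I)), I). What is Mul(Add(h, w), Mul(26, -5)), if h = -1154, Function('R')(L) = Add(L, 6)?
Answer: 323180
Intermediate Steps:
Function('R')(L) = Add(6, L)
Function('f')(a, I) = Add(Mul(-4, a), Mul(6, I))
w = -1332 (w = Mul(Add(3, 15), Add(Mul(-4, Add(6, 5)), Mul(6, -5))) = Mul(18, Add(Mul(-4, 11), -30)) = Mul(18, Add(-44, -30)) = Mul(18, -74) = -1332)
Mul(Add(h, w), Mul(26, -5)) = Mul(Add(-1154, -1332), Mul(26, -5)) = Mul(-2486, -130) = 323180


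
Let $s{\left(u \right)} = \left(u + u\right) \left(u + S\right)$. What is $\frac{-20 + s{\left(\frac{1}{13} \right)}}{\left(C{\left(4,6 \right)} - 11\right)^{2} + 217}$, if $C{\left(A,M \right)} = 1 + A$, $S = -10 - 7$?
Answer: $- \frac{3820}{42757} \approx -0.089342$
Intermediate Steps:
$S = -17$
$s{\left(u \right)} = 2 u \left(-17 + u\right)$ ($s{\left(u \right)} = \left(u + u\right) \left(u - 17\right) = 2 u \left(-17 + u\right)$)
$\frac{-20 + s{\left(\frac{1}{13} \right)}}{\left(C{\left(4,6 \right)} - 11\right)^{2} + 217} = \frac{-20 + \frac{2 \left(-17 + \frac{1}{13}\right)}{13}}{\left(\left(1 + 4\right) - 11\right)^{2} + 217} = \frac{-20 + 2 \cdot \frac{1}{13} \left(-17 + \frac{1}{13}\right)}{\left(5 - 11\right)^{2} + 217} = \frac{-20 + 2 \cdot \frac{1}{13} \left(- \frac{220}{13}\right)}{\left(-6\right)^{2} + 217} = \frac{-20 - \frac{440}{169}}{36 + 217} = - \frac{3820}{169 \cdot 253} = \left(- \frac{3820}{169}\right) \frac{1}{253} = - \frac{3820}{42757}$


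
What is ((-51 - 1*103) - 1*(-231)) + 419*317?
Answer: 132900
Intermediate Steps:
((-51 - 1*103) - 1*(-231)) + 419*317 = ((-51 - 103) + 231) + 132823 = (-154 + 231) + 132823 = 77 + 132823 = 132900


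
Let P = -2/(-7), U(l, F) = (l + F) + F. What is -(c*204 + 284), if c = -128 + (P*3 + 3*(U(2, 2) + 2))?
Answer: 145300/7 ≈ 20757.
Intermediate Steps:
U(l, F) = l + 2*F (U(l, F) = (F + l) + F = l + 2*F)
P = 2/7 (P = -2*(-1/7) = 2/7 ≈ 0.28571)
c = -722/7 (c = -128 + ((2/7)*3 + 3*((2 + 2*2) + 2)) = -128 + (6/7 + 3*((2 + 4) + 2)) = -128 + (6/7 + 3*(6 + 2)) = -128 + (6/7 + 3*8) = -128 + (6/7 + 24) = -128 + 174/7 = -722/7 ≈ -103.14)
-(c*204 + 284) = -(-722/7*204 + 284) = -(-147288/7 + 284) = -1*(-145300/7) = 145300/7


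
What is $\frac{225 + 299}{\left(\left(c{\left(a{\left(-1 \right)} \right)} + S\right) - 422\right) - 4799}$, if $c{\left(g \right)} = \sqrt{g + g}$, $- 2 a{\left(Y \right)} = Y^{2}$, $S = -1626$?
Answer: $- \frac{1793914}{23440705} - \frac{262 i}{23440705} \approx -0.07653 - 1.1177 \cdot 10^{-5} i$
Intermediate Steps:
$a{\left(Y \right)} = - \frac{Y^{2}}{2}$
$c{\left(g \right)} = \sqrt{2} \sqrt{g}$ ($c{\left(g \right)} = \sqrt{2 g} = \sqrt{2} \sqrt{g}$)
$\frac{225 + 299}{\left(\left(c{\left(a{\left(-1 \right)} \right)} + S\right) - 422\right) - 4799} = \frac{225 + 299}{\left(\left(\sqrt{2} \sqrt{- \frac{\left(-1\right)^{2}}{2}} - 1626\right) - 422\right) - 4799} = \frac{524}{\left(\left(\sqrt{2} \sqrt{\left(- \frac{1}{2}\right) 1} - 1626\right) - 422\right) - 4799} = \frac{524}{\left(\left(\sqrt{2} \sqrt{- \frac{1}{2}} - 1626\right) - 422\right) - 4799} = \frac{524}{\left(\left(\sqrt{2} \frac{i \sqrt{2}}{2} - 1626\right) - 422\right) - 4799} = \frac{524}{\left(\left(i - 1626\right) - 422\right) - 4799} = \frac{524}{\left(\left(-1626 + i\right) - 422\right) - 4799} = \frac{524}{\left(-2048 + i\right) - 4799} = \frac{524}{-6847 + i} = 524 \frac{-6847 - i}{46881410} = \frac{262 \left(-6847 - i\right)}{23440705}$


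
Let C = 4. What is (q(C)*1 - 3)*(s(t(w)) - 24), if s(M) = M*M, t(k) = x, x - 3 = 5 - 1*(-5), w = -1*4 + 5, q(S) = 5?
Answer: 290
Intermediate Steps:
w = 1 (w = -4 + 5 = 1)
x = 13 (x = 3 + (5 - 1*(-5)) = 3 + (5 + 5) = 3 + 10 = 13)
t(k) = 13
s(M) = M²
(q(C)*1 - 3)*(s(t(w)) - 24) = (5*1 - 3)*(13² - 24) = (5 - 3)*(169 - 24) = 2*145 = 290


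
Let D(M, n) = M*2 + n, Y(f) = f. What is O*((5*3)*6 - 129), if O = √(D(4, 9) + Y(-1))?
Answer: -156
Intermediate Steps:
D(M, n) = n + 2*M (D(M, n) = 2*M + n = n + 2*M)
O = 4 (O = √((9 + 2*4) - 1) = √((9 + 8) - 1) = √(17 - 1) = √16 = 4)
O*((5*3)*6 - 129) = 4*((5*3)*6 - 129) = 4*(15*6 - 129) = 4*(90 - 129) = 4*(-39) = -156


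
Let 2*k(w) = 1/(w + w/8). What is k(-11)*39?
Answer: -52/33 ≈ -1.5758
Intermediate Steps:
k(w) = 4/(9*w) (k(w) = 1/(2*(w + w/8)) = 1/(2*((9*w/8))) = (8/(9*w))/2 = 4/(9*w))
k(-11)*39 = ((4/9)/(-11))*39 = ((4/9)*(-1/11))*39 = -4/99*39 = -52/33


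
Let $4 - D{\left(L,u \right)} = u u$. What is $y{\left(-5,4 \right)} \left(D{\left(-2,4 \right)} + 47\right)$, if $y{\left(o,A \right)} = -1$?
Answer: $-35$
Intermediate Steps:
$D{\left(L,u \right)} = 4 - u^{2}$ ($D{\left(L,u \right)} = 4 - u u = 4 - u^{2}$)
$y{\left(-5,4 \right)} \left(D{\left(-2,4 \right)} + 47\right) = - (\left(4 - 4^{2}\right) + 47) = - (\left(4 - 16\right) + 47) = - (-12 + 47) = \left(-1\right) 35 = -35$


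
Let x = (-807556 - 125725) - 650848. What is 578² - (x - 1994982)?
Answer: 3913195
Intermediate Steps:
x = -1584129 (x = -933281 - 650848 = -1584129)
578² - (x - 1994982) = 578² - (-1584129 - 1994982) = 334084 - 1*(-3579111) = 334084 + 3579111 = 3913195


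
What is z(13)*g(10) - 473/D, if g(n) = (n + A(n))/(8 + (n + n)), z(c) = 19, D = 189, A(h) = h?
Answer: 2092/189 ≈ 11.069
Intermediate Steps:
g(n) = 2*n/(8 + 2*n) (g(n) = (n + n)/(8 + (n + n)) = (2*n)/(8 + 2*n) = 2*n/(8 + 2*n))
z(13)*g(10) - 473/D = 19*(10/(4 + 10)) - 473/189 = 19*(10/14) - 473*1/189 = 19*(10*(1/14)) - 473/189 = 19*(5/7) - 473/189 = 95/7 - 473/189 = 2092/189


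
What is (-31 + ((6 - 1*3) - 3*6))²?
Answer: 2116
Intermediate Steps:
(-31 + ((6 - 1*3) - 3*6))² = (-31 + ((6 - 3) - 18))² = (-31 + (3 - 18))² = (-31 - 15)² = (-46)² = 2116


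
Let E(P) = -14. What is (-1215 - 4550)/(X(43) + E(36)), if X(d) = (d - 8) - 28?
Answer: 5765/7 ≈ 823.57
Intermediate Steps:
X(d) = -36 + d (X(d) = (-8 + d) - 28 = -36 + d)
(-1215 - 4550)/(X(43) + E(36)) = (-1215 - 4550)/((-36 + 43) - 14) = -5765/(7 - 14) = -5765/(-7) = -5765*(-1/7) = 5765/7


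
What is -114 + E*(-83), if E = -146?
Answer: 12004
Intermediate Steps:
-114 + E*(-83) = -114 - 146*(-83) = -114 + 12118 = 12004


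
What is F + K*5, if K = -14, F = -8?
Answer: -78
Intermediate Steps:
F + K*5 = -8 - 14*5 = -8 - 70 = -78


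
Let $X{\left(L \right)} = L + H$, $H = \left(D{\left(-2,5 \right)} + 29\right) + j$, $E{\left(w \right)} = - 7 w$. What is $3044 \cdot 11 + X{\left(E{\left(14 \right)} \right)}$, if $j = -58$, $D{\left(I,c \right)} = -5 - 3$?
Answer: $33349$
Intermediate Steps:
$D{\left(I,c \right)} = -8$ ($D{\left(I,c \right)} = -5 - 3 = -8$)
$H = -37$ ($H = \left(-8 + 29\right) - 58 = 21 - 58 = -37$)
$X{\left(L \right)} = -37 + L$ ($X{\left(L \right)} = L - 37 = -37 + L$)
$3044 \cdot 11 + X{\left(E{\left(14 \right)} \right)} = 3044 \cdot 11 - 135 = 33484 - 135 = 33349$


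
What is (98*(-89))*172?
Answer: -1500184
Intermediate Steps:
(98*(-89))*172 = -8722*172 = -1500184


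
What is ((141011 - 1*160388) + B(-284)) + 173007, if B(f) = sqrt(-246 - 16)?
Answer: 153630 + I*sqrt(262) ≈ 1.5363e+5 + 16.186*I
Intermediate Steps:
B(f) = I*sqrt(262) (B(f) = sqrt(-262) = I*sqrt(262))
((141011 - 1*160388) + B(-284)) + 173007 = ((141011 - 1*160388) + I*sqrt(262)) + 173007 = ((141011 - 160388) + I*sqrt(262)) + 173007 = (-19377 + I*sqrt(262)) + 173007 = 153630 + I*sqrt(262)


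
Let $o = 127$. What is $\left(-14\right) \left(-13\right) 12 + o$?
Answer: $2311$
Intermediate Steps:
$\left(-14\right) \left(-13\right) 12 + o = \left(-14\right) \left(-13\right) 12 + 127 = 182 \cdot 12 + 127 = 2184 + 127 = 2311$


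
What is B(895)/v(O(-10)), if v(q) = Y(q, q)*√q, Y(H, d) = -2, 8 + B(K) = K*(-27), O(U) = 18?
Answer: 24173*√2/12 ≈ 2848.8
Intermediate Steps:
B(K) = -8 - 27*K (B(K) = -8 + K*(-27) = -8 - 27*K)
v(q) = -2*√q
B(895)/v(O(-10)) = (-8 - 27*895)/((-6*√2)) = (-8 - 24165)/((-6*√2)) = -24173*(-√2/12) = -(-24173)*√2/12 = 24173*√2/12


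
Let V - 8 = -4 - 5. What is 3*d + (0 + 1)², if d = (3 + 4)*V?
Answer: -20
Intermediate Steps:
V = -1 (V = 8 + (-4 - 5) = 8 - 9 = -1)
d = -7 (d = (3 + 4)*(-1) = 7*(-1) = -7)
3*d + (0 + 1)² = 3*(-7) + (0 + 1)² = -21 + 1² = -21 + 1 = -20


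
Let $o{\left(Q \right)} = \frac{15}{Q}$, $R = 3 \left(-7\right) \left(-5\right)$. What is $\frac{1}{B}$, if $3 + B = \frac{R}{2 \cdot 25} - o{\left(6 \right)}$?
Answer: $- \frac{5}{17} \approx -0.29412$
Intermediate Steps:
$R = 105$ ($R = \left(-21\right) \left(-5\right) = 105$)
$B = - \frac{17}{5}$ ($B = -3 + \left(\frac{105}{2 \cdot 25} - \frac{15}{6}\right) = -3 + \left(\frac{105}{50} - 15 \cdot \frac{1}{6}\right) = -3 + \left(105 \cdot \frac{1}{50} - \frac{5}{2}\right) = -3 + \left(\frac{21}{10} - \frac{5}{2}\right) = -3 - \frac{2}{5} = - \frac{17}{5} \approx -3.4$)
$\frac{1}{B} = \frac{1}{- \frac{17}{5}} = - \frac{5}{17}$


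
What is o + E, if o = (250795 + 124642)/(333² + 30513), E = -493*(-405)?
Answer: 28233405767/141402 ≈ 1.9967e+5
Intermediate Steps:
E = 199665
o = 375437/141402 (o = 375437/(110889 + 30513) = 375437/141402 ≈ 2.6551)
o + E = 375437/141402 + 199665 = 28233405767/141402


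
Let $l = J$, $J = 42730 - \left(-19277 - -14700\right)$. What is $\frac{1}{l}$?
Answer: $\frac{1}{47307} \approx 2.1139 \cdot 10^{-5}$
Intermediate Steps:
$J = 47307$ ($J = 42730 - \left(-19277 + 14700\right) = 42730 - -4577 = 42730 + 4577 = 47307$)
$l = 47307$
$\frac{1}{l} = \frac{1}{47307}$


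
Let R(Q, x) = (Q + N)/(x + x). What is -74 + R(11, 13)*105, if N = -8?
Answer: -1609/26 ≈ -61.885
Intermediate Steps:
R(Q, x) = (-8 + Q)/(2*x) (R(Q, x) = (Q - 8)/(x + x) = (-8 + Q)/((2*x)) = (-8 + Q)*(1/(2*x)) = (-8 + Q)/(2*x))
-74 + R(11, 13)*105 = -74 + ((1/2)*(-8 + 11)/13)*105 = -74 + ((1/2)*(1/13)*3)*105 = -74 + (3/26)*105 = -74 + 315/26 = -1609/26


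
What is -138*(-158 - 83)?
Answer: 33258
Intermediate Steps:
-138*(-158 - 83) = -138*(-241) = 33258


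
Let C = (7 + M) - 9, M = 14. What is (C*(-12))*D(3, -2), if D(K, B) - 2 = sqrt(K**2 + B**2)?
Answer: -288 - 144*sqrt(13) ≈ -807.20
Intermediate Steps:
C = 12 (C = (7 + 14) - 9 = 21 - 9 = 12)
D(K, B) = 2 + sqrt(B**2 + K**2) (D(K, B) = 2 + sqrt(K**2 + B**2) = 2 + sqrt(B**2 + K**2))
(C*(-12))*D(3, -2) = (12*(-12))*(2 + sqrt((-2)**2 + 3**2)) = -144*(2 + sqrt(4 + 9)) = -144*(2 + sqrt(13)) = -288 - 144*sqrt(13)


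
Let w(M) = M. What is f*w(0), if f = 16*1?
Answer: 0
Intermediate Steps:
f = 16
f*w(0) = 16*0 = 0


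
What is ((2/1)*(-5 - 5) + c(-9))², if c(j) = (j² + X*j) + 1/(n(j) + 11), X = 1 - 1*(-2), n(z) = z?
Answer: 4761/4 ≈ 1190.3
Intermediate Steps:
X = 3 (X = 1 + 2 = 3)
c(j) = j² + 1/(11 + j) + 3*j (c(j) = (j² + 3*j) + 1/(j + 11) = (j² + 3*j) + 1/(11 + j) = j² + 1/(11 + j) + 3*j)
((2/1)*(-5 - 5) + c(-9))² = ((2/1)*(-5 - 5) + (1 + (-9)³ + 14*(-9)² + 33*(-9))/(11 - 9))² = ((2*1)*(-10) + (1 - 729 + 14*81 - 297)/2)² = (2*(-10) + (1 - 729 + 1134 - 297)/2)² = (-20 + (½)*109)² = (-20 + 109/2)² = (69/2)² = 4761/4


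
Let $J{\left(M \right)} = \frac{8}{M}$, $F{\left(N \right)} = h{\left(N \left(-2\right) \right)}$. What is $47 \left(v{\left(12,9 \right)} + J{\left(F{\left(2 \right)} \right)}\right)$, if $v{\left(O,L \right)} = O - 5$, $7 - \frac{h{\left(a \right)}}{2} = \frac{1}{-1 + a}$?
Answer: $\frac{3196}{9} \approx 355.11$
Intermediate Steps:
$h{\left(a \right)} = 14 - \frac{2}{-1 + a}$
$v{\left(O,L \right)} = -5 + O$
$F{\left(N \right)} = \frac{2 \left(-8 - 14 N\right)}{-1 - 2 N}$ ($F{\left(N \right)} = \frac{2 \left(-8 + 7 N \left(-2\right)\right)}{-1 + N \left(-2\right)} = \frac{2 \left(-8 + 7 \left(- 2 N\right)\right)}{-1 - 2 N} = \frac{2 \left(-8 - 14 N\right)}{-1 - 2 N}$)
$47 \left(v{\left(12,9 \right)} + J{\left(F{\left(2 \right)} \right)}\right) = 47 \left(\left(-5 + 12\right) + \frac{8}{4 \frac{1}{1 + 2 \cdot 2} \left(4 + 7 \cdot 2\right)}\right) = 47 \left(7 + \frac{8}{4 \frac{1}{1 + 4} \left(4 + 14\right)}\right) = 47 \left(7 + \frac{8}{4 \cdot \frac{1}{5} \cdot 18}\right) = 47 \left(7 + \frac{8}{\frac{72}{5}}\right) = 47 \left(7 + 8 \cdot \frac{5}{72}\right) = 47 \left(7 + \frac{5}{9}\right) = 47 \cdot \frac{68}{9} = \frac{3196}{9}$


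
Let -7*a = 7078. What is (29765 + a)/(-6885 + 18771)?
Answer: 201277/83202 ≈ 2.4191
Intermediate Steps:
a = -7078/7 (a = -1/7*7078 = -7078/7 ≈ -1011.1)
(29765 + a)/(-6885 + 18771) = (29765 - 7078/7)/(-6885 + 18771) = (201277/7)/11886 = (201277/7)*(1/11886) = 201277/83202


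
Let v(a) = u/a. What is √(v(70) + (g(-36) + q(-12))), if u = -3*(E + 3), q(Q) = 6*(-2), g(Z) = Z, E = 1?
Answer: I*√59010/35 ≈ 6.9406*I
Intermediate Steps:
q(Q) = -12
u = -12 (u = -3*(1 + 3) = -3*4 = -12)
v(a) = -12/a
√(v(70) + (g(-36) + q(-12))) = √(-12/70 + (-36 - 12)) = √(-12*1/70 - 48) = √(-6/35 - 48) = √(-1686/35) = I*√59010/35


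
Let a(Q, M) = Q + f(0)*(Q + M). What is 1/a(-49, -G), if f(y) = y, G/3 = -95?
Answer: -1/49 ≈ -0.020408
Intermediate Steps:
G = -285 (G = 3*(-95) = -285)
a(Q, M) = Q (a(Q, M) = Q + 0*(Q + M) = Q + 0*(M + Q) = Q + 0 = Q)
1/a(-49, -G) = 1/(-49) = -1/49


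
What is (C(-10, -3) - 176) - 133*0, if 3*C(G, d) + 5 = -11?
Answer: -544/3 ≈ -181.33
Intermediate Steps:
C(G, d) = -16/3 (C(G, d) = -5/3 + (1/3)*(-11) = -5/3 - 11/3 = -16/3)
(C(-10, -3) - 176) - 133*0 = (-16/3 - 176) - 133*0 = -544/3 + 0 = -544/3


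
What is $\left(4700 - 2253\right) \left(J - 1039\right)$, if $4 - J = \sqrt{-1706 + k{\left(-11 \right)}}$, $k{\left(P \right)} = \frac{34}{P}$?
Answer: $-2532645 - \frac{48940 i \sqrt{517}}{11} \approx -2.5326 \cdot 10^{6} - 1.0116 \cdot 10^{5} i$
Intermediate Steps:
$J = 4 - \frac{20 i \sqrt{517}}{11}$ ($J = 4 - \sqrt{-1706 + \frac{34}{-11}} = 4 - \sqrt{-1706 + 34 \left(- \frac{1}{11}\right)} = 4 - \sqrt{-1706 - \frac{34}{11}} = 4 - \sqrt{- \frac{18800}{11}} = 4 - \frac{20 i \sqrt{517}}{11} \approx 4.0 - 41.341 i$)
$\left(4700 - 2253\right) \left(J - 1039\right) = \left(4700 - 2253\right) \left(\left(4 - \frac{20 i \sqrt{517}}{11}\right) - 1039\right) = 2447 \left(-1035 - \frac{20 i \sqrt{517}}{11}\right) = -2532645 - \frac{48940 i \sqrt{517}}{11}$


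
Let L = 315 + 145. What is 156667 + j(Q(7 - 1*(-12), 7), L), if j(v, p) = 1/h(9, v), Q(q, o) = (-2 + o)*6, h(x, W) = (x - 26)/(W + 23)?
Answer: 2663286/17 ≈ 1.5666e+5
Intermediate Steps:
h(x, W) = (-26 + x)/(23 + W)
L = 460
Q(q, o) = -12 + 6*o
j(v, p) = -23/17 - v/17 (j(v, p) = 1/((-26 + 9)/(23 + v)) = 1/(-17/(23 + v)) = -23/17 - v/17)
156667 + j(Q(7 - 1*(-12), 7), L) = 156667 + (-23/17 - (-12 + 6*7)/17) = 156667 + (-23/17 - (-12 + 42)/17) = 156667 + (-23/17 - 1/17*30) = 156667 + (-23/17 - 30/17) = 156667 - 53/17 = 2663286/17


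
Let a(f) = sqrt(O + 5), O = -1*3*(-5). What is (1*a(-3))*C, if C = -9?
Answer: -18*sqrt(5) ≈ -40.249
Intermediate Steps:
O = 15 (O = -3*(-5) = 15)
a(f) = 2*sqrt(5) (a(f) = sqrt(15 + 5) = sqrt(20) = 2*sqrt(5))
(1*a(-3))*C = (1*(2*sqrt(5)))*(-9) = (2*sqrt(5))*(-9) = -18*sqrt(5)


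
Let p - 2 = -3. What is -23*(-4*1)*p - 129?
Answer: -221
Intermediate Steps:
p = -1 (p = 2 - 3 = -1)
-23*(-4*1)*p - 129 = -23*(-4*1)*(-1) - 129 = -(-92)*(-1) - 129 = -23*4 - 129 = -92 - 129 = -221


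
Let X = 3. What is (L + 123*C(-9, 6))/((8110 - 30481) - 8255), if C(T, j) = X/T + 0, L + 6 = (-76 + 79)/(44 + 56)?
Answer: 4697/3062600 ≈ 0.0015337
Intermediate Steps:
L = -597/100 (L = -6 + (-76 + 79)/(44 + 56) = -6 + 3/100 = -597/100 ≈ -5.9700)
C(T, j) = 3/T (C(T, j) = 3/T + 0 = 3/T)
(L + 123*C(-9, 6))/((8110 - 30481) - 8255) = (-597/100 + 123*(3/(-9)))/((8110 - 30481) - 8255) = (-597/100 + 123*(3*(-⅑)))/(-22371 - 8255) = (-597/100 + 123*(-⅓))/(-30626) = (-597/100 - 41)*(-1/30626) = -4697/100*(-1/30626) = 4697/3062600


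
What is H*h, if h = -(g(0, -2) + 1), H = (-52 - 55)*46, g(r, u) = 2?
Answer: 14766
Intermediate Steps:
H = -4922 (H = -107*46 = -4922)
h = -3 (h = -(2 + 1) = -1*3 = -3)
H*h = -4922*(-3) = 14766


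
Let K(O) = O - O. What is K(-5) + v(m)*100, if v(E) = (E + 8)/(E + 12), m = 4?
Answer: 75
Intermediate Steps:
K(O) = 0
v(E) = (8 + E)/(12 + E)
K(-5) + v(m)*100 = 0 + ((8 + 4)/(12 + 4))*100 = 0 + (12/16)*100 = 0 + ((1/16)*12)*100 = 0 + (¾)*100 = 0 + 75 = 75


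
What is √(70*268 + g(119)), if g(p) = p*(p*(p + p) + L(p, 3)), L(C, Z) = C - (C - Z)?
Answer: √3389435 ≈ 1841.0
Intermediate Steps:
L(C, Z) = Z (L(C, Z) = C + (Z - C) = Z)
g(p) = p*(3 + 2*p²) (g(p) = p*(p*(p + p) + 3) = p*(p*(2*p) + 3) = p*(2*p² + 3) = p*(3 + 2*p²))
√(70*268 + g(119)) = √(70*268 + 119*(3 + 2*119²)) = √(18760 + 119*(3 + 2*14161)) = √(18760 + 119*(3 + 28322)) = √(18760 + 119*28325) = √(18760 + 3370675) = √3389435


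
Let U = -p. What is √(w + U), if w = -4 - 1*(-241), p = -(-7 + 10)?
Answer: 4*√15 ≈ 15.492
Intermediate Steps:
p = -3 (p = -1*3 = -3)
w = 237 (w = -4 + 241 = 237)
U = 3 (U = -1*(-3) = 3)
√(w + U) = √(237 + 3) = √240 = 4*√15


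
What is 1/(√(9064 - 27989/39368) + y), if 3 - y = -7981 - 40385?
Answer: 634730264/30701149204895 - 2*√3511660667046/92103447614685 ≈ 2.0634e-5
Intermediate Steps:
y = 48369 (y = 3 - (-7981 - 40385) = 3 - 1*(-48366) = 3 + 48366 = 48369)
1/(√(9064 - 27989/39368) + y) = 1/(√(9064 - 27989/39368) + 48369) = 1/(√(356803563/39368) + 48369) = 1/(√3511660667046/19684 + 48369) = 1/(48369 + √3511660667046/19684)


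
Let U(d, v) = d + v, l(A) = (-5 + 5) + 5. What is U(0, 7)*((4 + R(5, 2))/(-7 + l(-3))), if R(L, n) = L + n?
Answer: -77/2 ≈ -38.500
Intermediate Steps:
l(A) = 5 (l(A) = 0 + 5 = 5)
U(0, 7)*((4 + R(5, 2))/(-7 + l(-3))) = (0 + 7)*((4 + (5 + 2))/(-7 + 5)) = 7*((4 + 7)/(-2)) = 7*(11*(-½)) = 7*(-11/2) = -77/2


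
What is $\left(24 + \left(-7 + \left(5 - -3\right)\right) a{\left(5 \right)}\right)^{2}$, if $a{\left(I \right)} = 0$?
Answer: $576$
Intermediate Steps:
$\left(24 + \left(-7 + \left(5 - -3\right)\right) a{\left(5 \right)}\right)^{2} = \left(24 + \left(-7 + \left(5 - -3\right)\right) 0\right)^{2} = \left(24 + \left(-7 + \left(5 + 3\right)\right) 0\right)^{2} = \left(24 + \left(-7 + 8\right) 0\right)^{2} = \left(24 + 1 \cdot 0\right)^{2} = \left(24 + 0\right)^{2} = 24^{2} = 576$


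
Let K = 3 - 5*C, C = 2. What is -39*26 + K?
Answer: -1021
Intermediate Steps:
K = -7 (K = 3 - 5*2 = 3 - 10 = -7)
-39*26 + K = -39*26 - 7 = -1014 - 7 = -1021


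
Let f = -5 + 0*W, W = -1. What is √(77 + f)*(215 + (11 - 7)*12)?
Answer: 1578*√2 ≈ 2231.6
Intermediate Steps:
f = -5 (f = -5 + 0*(-1) = -5 + 0 = -5)
√(77 + f)*(215 + (11 - 7)*12) = √(77 - 5)*(215 + (11 - 7)*12) = √72*(215 + 4*12) = (6*√2)*(215 + 48) = (6*√2)*263 = 1578*√2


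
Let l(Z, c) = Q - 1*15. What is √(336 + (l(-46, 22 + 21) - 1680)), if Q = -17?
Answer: 4*I*√86 ≈ 37.094*I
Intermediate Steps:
l(Z, c) = -32 (l(Z, c) = -17 - 1*15 = -17 - 15 = -32)
√(336 + (l(-46, 22 + 21) - 1680)) = √(336 + (-32 - 1680)) = √(336 - 1712) = √(-1376) = 4*I*√86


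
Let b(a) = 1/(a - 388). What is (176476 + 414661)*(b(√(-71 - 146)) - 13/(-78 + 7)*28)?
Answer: 32423542871472/10704031 - 591137*I*√217/150761 ≈ 3.0291e+6 - 57.76*I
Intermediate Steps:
b(a) = 1/(-388 + a)
(176476 + 414661)*(b(√(-71 - 146)) - 13/(-78 + 7)*28) = (176476 + 414661)*(1/(-388 + √(-71 - 146)) - 13/(-78 + 7)*28) = 591137*(1/(-388 + √(-217)) - 13/(-71)*28) = 591137*(1/(-388 + I*√217) - 13*(-1/71)*28) = 591137*(1/(-388 + I*√217) + (13/71)*28) = 591137*(1/(-388 + I*√217) + 364/71) = 591137*(364/71 + 1/(-388 + I*√217)) = 215173868/71 + 591137/(-388 + I*√217)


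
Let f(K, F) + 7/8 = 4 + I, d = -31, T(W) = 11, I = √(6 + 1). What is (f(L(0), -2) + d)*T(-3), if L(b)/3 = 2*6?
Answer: -2453/8 + 11*√7 ≈ -277.52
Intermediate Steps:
I = √7 ≈ 2.6458
L(b) = 36 (L(b) = 3*(2*6) = 3*12 = 36)
f(K, F) = 25/8 + √7 (f(K, F) = -7/8 + (4 + √7) = 25/8 + √7)
(f(L(0), -2) + d)*T(-3) = ((25/8 + √7) - 31)*11 = (-223/8 + √7)*11 = -2453/8 + 11*√7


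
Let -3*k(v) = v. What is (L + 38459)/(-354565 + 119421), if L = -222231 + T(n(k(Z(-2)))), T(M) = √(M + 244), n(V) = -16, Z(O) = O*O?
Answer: 45943/58786 - √57/117572 ≈ 0.78147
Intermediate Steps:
Z(O) = O²
k(v) = -v/3
T(M) = √(244 + M)
L = -222231 + 2*√57 (L = -222231 + √(244 - 16) = -222231 + √228 = -222231 + 2*√57 ≈ -2.2222e+5)
(L + 38459)/(-354565 + 119421) = ((-222231 + 2*√57) + 38459)/(-354565 + 119421) = (-183772 + 2*√57)/(-235144) = (-183772 + 2*√57)*(-1/235144) = 45943/58786 - √57/117572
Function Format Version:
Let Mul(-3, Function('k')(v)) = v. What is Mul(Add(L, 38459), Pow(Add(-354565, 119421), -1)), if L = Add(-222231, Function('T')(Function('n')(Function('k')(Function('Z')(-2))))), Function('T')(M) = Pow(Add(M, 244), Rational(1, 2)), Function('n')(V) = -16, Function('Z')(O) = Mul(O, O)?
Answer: Add(Rational(45943, 58786), Mul(Rational(-1, 117572), Pow(57, Rational(1, 2)))) ≈ 0.78147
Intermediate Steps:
Function('Z')(O) = Pow(O, 2)
Function('k')(v) = Mul(Rational(-1, 3), v)
Function('T')(M) = Pow(Add(244, M), Rational(1, 2))
L = Add(-222231, Mul(2, Pow(57, Rational(1, 2)))) (L = Add(-222231, Pow(Add(244, -16), Rational(1, 2))) = Add(-222231, Pow(228, Rational(1, 2))) = Add(-222231, Mul(2, Pow(57, Rational(1, 2)))) ≈ -2.2222e+5)
Mul(Add(L, 38459), Pow(Add(-354565, 119421), -1)) = Mul(Add(Add(-222231, Mul(2, Pow(57, Rational(1, 2)))), 38459), Pow(Add(-354565, 119421), -1)) = Mul(Add(-183772, Mul(2, Pow(57, Rational(1, 2)))), Pow(-235144, -1)) = Mul(Add(-183772, Mul(2, Pow(57, Rational(1, 2)))), Rational(-1, 235144)) = Add(Rational(45943, 58786), Mul(Rational(-1, 117572), Pow(57, Rational(1, 2))))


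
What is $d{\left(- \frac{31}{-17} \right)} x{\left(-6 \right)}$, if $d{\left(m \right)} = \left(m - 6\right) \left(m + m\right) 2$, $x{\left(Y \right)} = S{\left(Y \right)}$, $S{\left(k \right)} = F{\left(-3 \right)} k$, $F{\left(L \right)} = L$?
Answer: $- \frac{158472}{289} \approx -548.35$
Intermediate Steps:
$S{\left(k \right)} = - 3 k$
$x{\left(Y \right)} = - 3 Y$
$d{\left(m \right)} = 4 m \left(-6 + m\right)$ ($d{\left(m \right)} = \left(-6 + m\right) 2 m 2 = 2 m \left(-6 + m\right) 2 = 4 m \left(-6 + m\right)$)
$d{\left(- \frac{31}{-17} \right)} x{\left(-6 \right)} = 4 \left(- \frac{31}{-17}\right) \left(-6 - \frac{31}{-17}\right) \left(\left(-3\right) \left(-6\right)\right) = 4 \left(\left(-31\right) \left(- \frac{1}{17}\right)\right) \left(-6 - - \frac{31}{17}\right) 18 = 4 \cdot \frac{31}{17} \left(-6 + \frac{31}{17}\right) 18 = 4 \cdot \frac{31}{17} \left(- \frac{71}{17}\right) 18 = \left(- \frac{8804}{289}\right) 18 = - \frac{158472}{289}$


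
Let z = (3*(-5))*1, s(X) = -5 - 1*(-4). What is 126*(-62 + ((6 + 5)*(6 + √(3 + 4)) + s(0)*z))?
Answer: 2394 + 1386*√7 ≈ 6061.0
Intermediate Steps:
s(X) = -1 (s(X) = -5 + 4 = -1)
z = -15 (z = -15*1 = -15)
126*(-62 + ((6 + 5)*(6 + √(3 + 4)) + s(0)*z)) = 126*(-62 + ((6 + 5)*(6 + √(3 + 4)) - 1*(-15))) = 126*(-62 + (11*(6 + √7) + 15)) = 126*(-62 + ((66 + 11*√7) + 15)) = 126*(-62 + (81 + 11*√7)) = 126*(19 + 11*√7) = 2394 + 1386*√7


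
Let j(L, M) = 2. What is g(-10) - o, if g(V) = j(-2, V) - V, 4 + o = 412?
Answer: -396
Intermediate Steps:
o = 408 (o = -4 + 412 = 408)
g(V) = 2 - V
g(-10) - o = (2 - 1*(-10)) - 1*408 = (2 + 10) - 408 = 12 - 408 = -396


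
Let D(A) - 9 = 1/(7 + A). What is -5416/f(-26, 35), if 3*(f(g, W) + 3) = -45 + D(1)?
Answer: 129984/359 ≈ 362.07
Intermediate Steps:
D(A) = 9 + 1/(7 + A)
f(g, W) = -359/24 (f(g, W) = -3 + (-45 + (64 + 9*1)/(7 + 1))/3 = -3 + (-45 + (64 + 9)/8)/3 = -3 + (-45 + (⅛)*73)/3 = -3 + (-45 + 73/8)/3 = -3 + (⅓)*(-287/8) = -3 - 287/24 = -359/24)
-5416/f(-26, 35) = -5416/(-359/24) = -5416*(-24/359) = 129984/359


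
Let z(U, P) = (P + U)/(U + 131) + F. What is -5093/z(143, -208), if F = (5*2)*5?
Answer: -1395482/13635 ≈ -102.35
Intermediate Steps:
F = 50 (F = 10*5 = 50)
z(U, P) = 50 + (P + U)/(131 + U) (z(U, P) = (P + U)/(U + 131) + 50 = (P + U)/(131 + U) + 50 = 50 + (P + U)/(131 + U))
-5093/z(143, -208) = -5093*(131 + 143)/(6550 - 208 + 51*143) = -5093*274/(6550 - 208 + 7293) = -5093/((1/274)*13635) = -5093/13635/274 = -5093*274/13635 = -1395482/13635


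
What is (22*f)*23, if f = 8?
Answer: 4048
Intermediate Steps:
(22*f)*23 = (22*8)*23 = 176*23 = 4048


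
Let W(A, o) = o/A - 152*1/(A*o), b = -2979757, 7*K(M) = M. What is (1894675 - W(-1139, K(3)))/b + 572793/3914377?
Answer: -136570005117540403/278988639119758491 ≈ -0.48952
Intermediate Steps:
K(M) = M/7
W(A, o) = o/A - 152/(A*o)
(1894675 - W(-1139, K(3)))/b + 572793/3914377 = (1894675 - (-152 + ((⅐)*3)²)/((-1139)*((⅐)*3)))/(-2979757) + 572793/3914377 = (1894675 - (-1)*(-152 + (3/7)²)/(1139*3/7))*(-1/2979757) + 572793*(1/3914377) = (1894675 - (-1)*7*(-152 + 9/49)/(1139*3))*(-1/2979757) + 572793/3914377 = (1894675 - (-1)*7*(-7439)/(1139*3*49))*(-1/2979757) + 572793/3914377 = (1894675 - 1*7439/23919)*(-1/2979757) + 572793/3914377 = (1894675 - 7439/23919)*(-1/2979757) + 572793/3914377 = (45318723886/23919)*(-1/2979757) + 572793/3914377 = -45318723886/71272807683 + 572793/3914377 = -136570005117540403/278988639119758491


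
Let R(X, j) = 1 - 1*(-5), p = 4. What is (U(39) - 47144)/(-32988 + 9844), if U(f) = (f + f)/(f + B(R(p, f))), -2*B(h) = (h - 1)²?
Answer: 624619/306658 ≈ 2.0369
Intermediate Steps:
R(X, j) = 6 (R(X, j) = 1 + 5 = 6)
B(h) = -(-1 + h)²/2 (B(h) = -(h - 1)²/2 = -(-1 + h)²/2)
U(f) = 2*f/(-25/2 + f) (U(f) = (f + f)/(f - (-1 + 6)²/2) = (2*f)/(f - ½*5²) = (2*f)/(f - ½*25) = (2*f)/(f - 25/2) = (2*f)/(-25/2 + f) = 2*f/(-25/2 + f))
(U(39) - 47144)/(-32988 + 9844) = (4*39/(-25 + 2*39) - 47144)/(-32988 + 9844) = (4*39/(-25 + 78) - 47144)/(-23144) = (4*39/53 - 47144)*(-1/23144) = (4*39*(1/53) - 47144)*(-1/23144) = (156/53 - 47144)*(-1/23144) = -2498476/53*(-1/23144) = 624619/306658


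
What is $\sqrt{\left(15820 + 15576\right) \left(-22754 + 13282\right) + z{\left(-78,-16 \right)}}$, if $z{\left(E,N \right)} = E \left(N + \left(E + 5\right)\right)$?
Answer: $i \sqrt{297375970} \approx 17245.0 i$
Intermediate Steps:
$z{\left(E,N \right)} = E \left(5 + E + N\right)$ ($z{\left(E,N \right)} = E \left(N + \left(5 + E\right)\right) = E \left(5 + E + N\right)$)
$\sqrt{\left(15820 + 15576\right) \left(-22754 + 13282\right) + z{\left(-78,-16 \right)}} = \sqrt{\left(15820 + 15576\right) \left(-22754 + 13282\right) - 78 \left(5 - 78 - 16\right)} = \sqrt{31396 \left(-9472\right) - -6942} = \sqrt{-297382912 + 6942} = \sqrt{-297375970} = i \sqrt{297375970}$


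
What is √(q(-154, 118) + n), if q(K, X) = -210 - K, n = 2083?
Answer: √2027 ≈ 45.022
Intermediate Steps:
√(q(-154, 118) + n) = √((-210 - 1*(-154)) + 2083) = √((-210 + 154) + 2083) = √(-56 + 2083) = √2027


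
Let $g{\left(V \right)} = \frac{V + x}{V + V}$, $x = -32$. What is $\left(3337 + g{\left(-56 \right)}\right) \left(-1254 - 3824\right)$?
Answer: $- \frac{118644931}{7} \approx -1.6949 \cdot 10^{7}$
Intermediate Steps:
$g{\left(V \right)} = \frac{-32 + V}{2 V}$ ($g{\left(V \right)} = \frac{V - 32}{V + V} = \frac{-32 + V}{2 V}$)
$\left(3337 + g{\left(-56 \right)}\right) \left(-1254 - 3824\right) = \left(3337 + \frac{-32 - 56}{2 \left(-56\right)}\right) \left(-1254 - 3824\right) = \left(3337 + \frac{1}{2} \left(- \frac{1}{56}\right) \left(-88\right)\right) \left(-5078\right) = \left(3337 + \frac{11}{14}\right) \left(-5078\right) = \frac{46729}{14} \left(-5078\right) = - \frac{118644931}{7}$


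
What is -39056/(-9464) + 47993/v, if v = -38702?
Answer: 132167445/45784466 ≈ 2.8867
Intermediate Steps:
-39056/(-9464) + 47993/v = -39056/(-9464) + 47993/(-38702) = -39056*(-1/9464) + 47993*(-1/38702) = 4882/1183 - 47993/38702 = 132167445/45784466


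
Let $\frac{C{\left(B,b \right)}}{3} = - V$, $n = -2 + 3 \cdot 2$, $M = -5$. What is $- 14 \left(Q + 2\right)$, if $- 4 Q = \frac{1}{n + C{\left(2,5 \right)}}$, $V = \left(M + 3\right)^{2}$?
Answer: $- \frac{455}{16} \approx -28.438$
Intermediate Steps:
$n = 4$ ($n = -2 + 6 = 4$)
$V = 4$ ($V = \left(-5 + 3\right)^{2} = \left(-2\right)^{2} = 4$)
$C{\left(B,b \right)} = -12$ ($C{\left(B,b \right)} = 3 \left(\left(-1\right) 4\right) = 3 \left(-4\right) = -12$)
$Q = \frac{1}{32}$ ($Q = - \frac{1}{4 \left(4 - 12\right)} = - \frac{1}{4 \left(-8\right)} = \left(- \frac{1}{4}\right) \left(- \frac{1}{8}\right) = \frac{1}{32} \approx 0.03125$)
$- 14 \left(Q + 2\right) = - 14 \left(\frac{1}{32} + 2\right) = \left(-14\right) \frac{65}{32} = - \frac{455}{16}$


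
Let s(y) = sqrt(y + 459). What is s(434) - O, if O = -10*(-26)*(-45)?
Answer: 11700 + sqrt(893) ≈ 11730.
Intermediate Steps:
s(y) = sqrt(459 + y)
O = -11700 (O = 260*(-45) = -11700)
s(434) - O = sqrt(459 + 434) - 1*(-11700) = sqrt(893) + 11700 = 11700 + sqrt(893)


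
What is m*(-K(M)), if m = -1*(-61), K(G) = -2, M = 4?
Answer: 122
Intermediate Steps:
m = 61
m*(-K(M)) = 61*(-1*(-2)) = 61*2 = 122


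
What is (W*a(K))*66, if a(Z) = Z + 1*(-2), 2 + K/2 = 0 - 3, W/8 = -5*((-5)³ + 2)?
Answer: -3896640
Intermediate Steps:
W = 4920 (W = 8*(-5*((-5)³ + 2)) = 8*(-5*(-125 + 2)) = 8*(-5*(-123)) = 8*615 = 4920)
K = -10 (K = -4 + 2*(0 - 3) = -4 + 2*(-3) = -4 - 6 = -10)
a(Z) = -2 + Z (a(Z) = Z - 2 = -2 + Z)
(W*a(K))*66 = (4920*(-2 - 10))*66 = (4920*(-12))*66 = -59040*66 = -3896640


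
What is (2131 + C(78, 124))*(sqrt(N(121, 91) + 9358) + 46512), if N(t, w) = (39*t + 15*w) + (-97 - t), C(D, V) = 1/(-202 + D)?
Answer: 3072617604/31 + 264243*sqrt(3806)/62 ≈ 9.9380e+7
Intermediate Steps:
N(t, w) = -97 + 15*w + 38*t (N(t, w) = (15*w + 39*t) + (-97 - t) = -97 + 15*w + 38*t)
(2131 + C(78, 124))*(sqrt(N(121, 91) + 9358) + 46512) = (2131 + 1/(-202 + 78))*(sqrt((-97 + 15*91 + 38*121) + 9358) + 46512) = (2131 + 1/(-124))*(sqrt((-97 + 1365 + 4598) + 9358) + 46512) = (2131 - 1/124)*(sqrt(5866 + 9358) + 46512) = 264243*(sqrt(15224) + 46512)/124 = 264243*(2*sqrt(3806) + 46512)/124 = 264243*(46512 + 2*sqrt(3806))/124 = 3072617604/31 + 264243*sqrt(3806)/62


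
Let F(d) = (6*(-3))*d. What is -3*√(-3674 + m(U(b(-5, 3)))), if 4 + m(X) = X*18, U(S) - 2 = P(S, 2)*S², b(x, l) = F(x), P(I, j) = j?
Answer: -3*√287958 ≈ -1609.9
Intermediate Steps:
F(d) = -18*d
b(x, l) = -18*x
U(S) = 2 + 2*S²
m(X) = -4 + 18*X (m(X) = -4 + X*18 = -4 + 18*X)
-3*√(-3674 + m(U(b(-5, 3)))) = -3*√(-3674 + (-4 + 18*(2 + 2*(-18*(-5))²))) = -3*√(-3674 + (-4 + 18*(2 + 2*90²))) = -3*√(-3674 + (-4 + 18*(2 + 2*8100))) = -3*√(-3674 + (-4 + 18*(2 + 16200))) = -3*√(-3674 + (-4 + 18*16202)) = -3*√(-3674 + (-4 + 291636)) = -3*√(-3674 + 291632) = -3*√287958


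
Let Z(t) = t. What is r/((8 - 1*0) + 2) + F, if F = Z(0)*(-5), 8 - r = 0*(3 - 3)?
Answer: ⅘ ≈ 0.80000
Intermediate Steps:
r = 8 (r = 8 - 0*(3 - 3) = 8 - 0*0 = 8 - 1*0 = 8 + 0 = 8)
F = 0 (F = 0*(-5) = 0)
r/((8 - 1*0) + 2) + F = 8/((8 - 1*0) + 2) + 0 = 8/((8 + 0) + 2) + 0 = 8/(8 + 2) + 0 = 8/10 + 0 = (⅒)*8 + 0 = ⅘ + 0 = ⅘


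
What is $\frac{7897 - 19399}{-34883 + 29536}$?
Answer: $\frac{11502}{5347} \approx 2.1511$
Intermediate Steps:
$\frac{7897 - 19399}{-34883 + 29536} = - \frac{11502}{-5347} = \left(-11502\right) \left(- \frac{1}{5347}\right) = \frac{11502}{5347}$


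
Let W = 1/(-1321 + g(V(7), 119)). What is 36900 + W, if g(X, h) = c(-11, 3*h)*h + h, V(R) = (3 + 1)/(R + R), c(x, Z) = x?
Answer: 92655899/2511 ≈ 36900.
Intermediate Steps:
V(R) = 2/R (V(R) = 4/((2*R)) = 4*(1/(2*R)) = 2/R)
g(X, h) = -10*h (g(X, h) = -11*h + h = -10*h)
W = -1/2511 (W = 1/(-1321 - 10*119) = 1/(-1321 - 1190) = 1/(-2511) = -1/2511 ≈ -0.00039825)
36900 + W = 36900 - 1/2511 = 92655899/2511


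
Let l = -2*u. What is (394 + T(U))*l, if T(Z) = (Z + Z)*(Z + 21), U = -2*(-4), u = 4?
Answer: -6864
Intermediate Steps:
U = 8
T(Z) = 2*Z*(21 + Z) (T(Z) = (2*Z)*(21 + Z) = 2*Z*(21 + Z))
l = -8 (l = -2*4 = -8)
(394 + T(U))*l = (394 + 2*8*(21 + 8))*(-8) = (394 + 2*8*29)*(-8) = (394 + 464)*(-8) = 858*(-8) = -6864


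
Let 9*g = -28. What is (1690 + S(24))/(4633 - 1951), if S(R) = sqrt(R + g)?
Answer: 845/1341 + sqrt(47)/4023 ≈ 0.63183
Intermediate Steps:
g = -28/9 (g = (1/9)*(-28) = -28/9 ≈ -3.1111)
S(R) = sqrt(-28/9 + R) (S(R) = sqrt(R - 28/9) = sqrt(-28/9 + R))
(1690 + S(24))/(4633 - 1951) = (1690 + sqrt(-28 + 9*24)/3)/(4633 - 1951) = (1690 + sqrt(-28 + 216)/3)/2682 = (1690 + sqrt(188)/3)*(1/2682) = (1690 + (2*sqrt(47))/3)*(1/2682) = (1690 + 2*sqrt(47)/3)*(1/2682) = 845/1341 + sqrt(47)/4023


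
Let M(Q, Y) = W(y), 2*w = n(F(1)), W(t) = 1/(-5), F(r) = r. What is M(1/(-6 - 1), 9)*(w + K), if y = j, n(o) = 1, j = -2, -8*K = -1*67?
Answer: -71/40 ≈ -1.7750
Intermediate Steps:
K = 67/8 (K = -(-1)*67/8 = -⅛*(-67) = 67/8 ≈ 8.3750)
y = -2
W(t) = -⅕
w = ½ (w = (½)*1 = ½ ≈ 0.50000)
M(Q, Y) = -⅕
M(1/(-6 - 1), 9)*(w + K) = -(½ + 67/8)/5 = -⅕*71/8 = -71/40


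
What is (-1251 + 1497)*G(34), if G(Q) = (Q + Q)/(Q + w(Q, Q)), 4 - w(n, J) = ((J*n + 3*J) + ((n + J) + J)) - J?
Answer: -2091/161 ≈ -12.988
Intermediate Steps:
w(n, J) = 4 - n - 4*J - J*n (w(n, J) = 4 - (((J*n + 3*J) + ((n + J) + J)) - J) = 4 - (((3*J + J*n) + ((J + n) + J)) - J) = 4 - (((3*J + J*n) + (n + 2*J)) - J) = 4 - ((n + 5*J + J*n) - J) = 4 - (n + 4*J + J*n) = 4 + (-n - 4*J - J*n) = 4 - n - 4*J - J*n)
G(Q) = 2*Q/(4 - Q² - 4*Q) (G(Q) = (Q + Q)/(Q + (4 - Q - 4*Q - Q*Q)) = (2*Q)/(Q + (4 - Q - 4*Q - Q²)) = (2*Q)/(Q + (4 - Q² - 5*Q)) = (2*Q)/(4 - Q² - 4*Q) = 2*Q/(4 - Q² - 4*Q))
(-1251 + 1497)*G(34) = (-1251 + 1497)*(-2*34/(-4 + 34² + 4*34)) = 246*(-2*34/(-4 + 1156 + 136)) = 246*(-2*34/1288) = 246*(-2*34*1/1288) = 246*(-17/322) = -2091/161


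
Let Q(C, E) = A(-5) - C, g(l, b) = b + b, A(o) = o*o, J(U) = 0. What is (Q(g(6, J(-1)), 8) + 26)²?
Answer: 2601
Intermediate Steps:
A(o) = o²
g(l, b) = 2*b
Q(C, E) = 25 - C (Q(C, E) = (-5)² - C = 25 - C)
(Q(g(6, J(-1)), 8) + 26)² = ((25 - 2*0) + 26)² = ((25 - 1*0) + 26)² = ((25 + 0) + 26)² = (25 + 26)² = 51² = 2601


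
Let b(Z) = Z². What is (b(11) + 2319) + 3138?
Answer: 5578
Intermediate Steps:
(b(11) + 2319) + 3138 = (11² + 2319) + 3138 = (121 + 2319) + 3138 = 2440 + 3138 = 5578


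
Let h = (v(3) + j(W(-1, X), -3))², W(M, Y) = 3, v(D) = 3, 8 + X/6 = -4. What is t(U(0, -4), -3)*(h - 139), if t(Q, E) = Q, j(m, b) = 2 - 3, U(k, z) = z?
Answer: 540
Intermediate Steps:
X = -72 (X = -48 + 6*(-4) = -48 - 24 = -72)
j(m, b) = -1
h = 4 (h = (3 - 1)² = 2² = 4)
t(U(0, -4), -3)*(h - 139) = -4*(4 - 139) = -4*(-135) = 540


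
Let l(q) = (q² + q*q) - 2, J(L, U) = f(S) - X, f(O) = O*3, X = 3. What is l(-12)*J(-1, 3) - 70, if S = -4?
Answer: -4360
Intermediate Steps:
f(O) = 3*O
J(L, U) = -15 (J(L, U) = 3*(-4) - 1*3 = -12 - 3 = -15)
l(q) = -2 + 2*q² (l(q) = (q² + q²) - 2 = 2*q² - 2 = -2 + 2*q²)
l(-12)*J(-1, 3) - 70 = (-2 + 2*(-12)²)*(-15) - 70 = (-2 + 2*144)*(-15) - 70 = (-2 + 288)*(-15) - 70 = 286*(-15) - 70 = -4290 - 70 = -4360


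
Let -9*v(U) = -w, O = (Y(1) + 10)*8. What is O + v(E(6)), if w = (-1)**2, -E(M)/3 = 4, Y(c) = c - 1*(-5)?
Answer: 1153/9 ≈ 128.11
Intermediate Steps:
Y(c) = 5 + c (Y(c) = c + 5 = 5 + c)
E(M) = -12 (E(M) = -3*4 = -12)
w = 1
O = 128 (O = ((5 + 1) + 10)*8 = (6 + 10)*8 = 16*8 = 128)
v(U) = 1/9 (v(U) = -(-1)/9 = -1/9*(-1) = 1/9)
O + v(E(6)) = 128 + 1/9 = 1153/9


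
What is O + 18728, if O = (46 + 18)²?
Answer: 22824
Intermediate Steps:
O = 4096 (O = 64² = 4096)
O + 18728 = 4096 + 18728 = 22824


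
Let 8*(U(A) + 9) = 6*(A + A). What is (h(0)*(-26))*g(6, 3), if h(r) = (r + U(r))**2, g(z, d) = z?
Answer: -12636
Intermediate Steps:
U(A) = -9 + 3*A/2 (U(A) = -9 + (6*(A + A))/8 = -9 + (6*(2*A))/8 = -9 + (12*A)/8 = -9 + 3*A/2)
h(r) = (-9 + 5*r/2)**2 (h(r) = (r + (-9 + 3*r/2))**2 = (-9 + 5*r/2)**2)
(h(0)*(-26))*g(6, 3) = (((-18 + 5*0)**2/4)*(-26))*6 = (((-18 + 0)**2/4)*(-26))*6 = (((1/4)*(-18)**2)*(-26))*6 = (((1/4)*324)*(-26))*6 = (81*(-26))*6 = -2106*6 = -12636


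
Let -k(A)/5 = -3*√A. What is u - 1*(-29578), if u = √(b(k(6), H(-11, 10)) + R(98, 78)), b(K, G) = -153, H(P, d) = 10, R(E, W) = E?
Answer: 29578 + I*√55 ≈ 29578.0 + 7.4162*I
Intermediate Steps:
k(A) = 15*√A (k(A) = -(-15)*√A = 15*√A)
u = I*√55 (u = √(-153 + 98) = √(-55) = I*√55 ≈ 7.4162*I)
u - 1*(-29578) = I*√55 - 1*(-29578) = I*√55 + 29578 = 29578 + I*√55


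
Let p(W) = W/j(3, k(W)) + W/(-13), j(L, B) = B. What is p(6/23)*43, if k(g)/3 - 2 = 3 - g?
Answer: -2408/32591 ≈ -0.073885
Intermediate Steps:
k(g) = 15 - 3*g (k(g) = 6 + 3*(3 - g) = 6 + (9 - 3*g) = 15 - 3*g)
p(W) = -W/13 + W/(15 - 3*W) (p(W) = W/(15 - 3*W) + W/(-13) = W/(15 - 3*W) + W*(-1/13) = W/(15 - 3*W) - W/13 = -W/13 + W/(15 - 3*W))
p(6/23)*43 = ((6/23)*(2 - 18/23)/(39*(-5 + 6/23)))*43 = ((6*(1/23))*(2 - 18/23)/(39*(-5 + 6*(1/23))))*43 = ((1/39)*(6/23)*(2 - 3*6/23)/(-5 + 6/23))*43 = ((1/39)*(6/23)*(2 - 18/23)/(-109/23))*43 = ((1/39)*(6/23)*(-23/109)*(28/23))*43 = -56/32591*43 = -2408/32591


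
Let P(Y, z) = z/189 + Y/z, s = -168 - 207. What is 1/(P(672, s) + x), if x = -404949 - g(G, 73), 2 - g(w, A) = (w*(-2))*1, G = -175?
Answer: -7875/3186262612 ≈ -2.4715e-6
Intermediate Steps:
s = -375
g(w, A) = 2 + 2*w (g(w, A) = 2 - w*(-2) = 2 - (-2*w) = 2 - (-2)*w = 2 + 2*w)
P(Y, z) = z/189 + Y/z (P(Y, z) = z*(1/189) + Y/z = z/189 + Y/z)
x = -404601 (x = -404949 - (2 + 2*(-175)) = -404949 - (2 - 350) = -404949 - 1*(-348) = -404949 + 348 = -404601)
1/(P(672, s) + x) = 1/(((1/189)*(-375) + 672/(-375)) - 404601) = 1/((-125/63 + 672*(-1/375)) - 404601) = 1/((-125/63 - 224/125) - 404601) = 1/(-29737/7875 - 404601) = 1/(-3186262612/7875) = -7875/3186262612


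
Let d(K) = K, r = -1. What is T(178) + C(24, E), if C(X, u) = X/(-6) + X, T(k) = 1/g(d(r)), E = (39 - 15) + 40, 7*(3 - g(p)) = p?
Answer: 447/22 ≈ 20.318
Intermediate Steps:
g(p) = 3 - p/7
E = 64 (E = 24 + 40 = 64)
T(k) = 7/22 (T(k) = 1/(3 - ⅐*(-1)) = 1/(3 + ⅐) = 1/(22/7) = 7/22)
C(X, u) = 5*X/6 (C(X, u) = X*(-⅙) + X = -X/6 + X = 5*X/6)
T(178) + C(24, E) = 7/22 + (⅚)*24 = 7/22 + 20 = 447/22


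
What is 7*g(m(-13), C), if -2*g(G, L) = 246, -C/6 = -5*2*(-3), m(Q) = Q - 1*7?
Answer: -861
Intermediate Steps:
m(Q) = -7 + Q (m(Q) = Q - 7 = -7 + Q)
C = -180 (C = -6*(-5*2)*(-3) = -(-60)*(-3) = -6*30 = -180)
g(G, L) = -123 (g(G, L) = -½*246 = -123)
7*g(m(-13), C) = 7*(-123) = -861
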